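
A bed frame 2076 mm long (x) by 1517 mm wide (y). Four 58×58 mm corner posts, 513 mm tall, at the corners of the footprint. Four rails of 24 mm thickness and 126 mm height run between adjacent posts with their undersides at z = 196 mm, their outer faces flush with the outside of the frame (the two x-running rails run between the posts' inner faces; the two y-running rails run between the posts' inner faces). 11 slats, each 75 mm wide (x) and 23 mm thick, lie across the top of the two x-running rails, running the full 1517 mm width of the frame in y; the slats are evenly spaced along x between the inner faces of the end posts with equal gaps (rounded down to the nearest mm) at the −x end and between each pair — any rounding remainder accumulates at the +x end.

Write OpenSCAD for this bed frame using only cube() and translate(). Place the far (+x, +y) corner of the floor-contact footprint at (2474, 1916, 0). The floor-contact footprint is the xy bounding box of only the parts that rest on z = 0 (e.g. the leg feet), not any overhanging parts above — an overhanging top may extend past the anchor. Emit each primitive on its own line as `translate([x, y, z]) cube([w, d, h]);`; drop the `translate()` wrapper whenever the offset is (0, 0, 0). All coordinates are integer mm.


// slat z = rail_z + rail_h = 196 + 126 = 322
// slat gap = ⌊(1960 − 11·75) / 12⌋ = 94
translate([398, 399, 0]) cube([58, 58, 513]);
translate([398, 1858, 0]) cube([58, 58, 513]);
translate([2416, 399, 0]) cube([58, 58, 513]);
translate([2416, 1858, 0]) cube([58, 58, 513]);
translate([456, 399, 196]) cube([1960, 24, 126]);
translate([456, 1892, 196]) cube([1960, 24, 126]);
translate([398, 457, 196]) cube([24, 1401, 126]);
translate([2450, 457, 196]) cube([24, 1401, 126]);
translate([550, 399, 322]) cube([75, 1517, 23]);
translate([719, 399, 322]) cube([75, 1517, 23]);
translate([888, 399, 322]) cube([75, 1517, 23]);
translate([1057, 399, 322]) cube([75, 1517, 23]);
translate([1226, 399, 322]) cube([75, 1517, 23]);
translate([1395, 399, 322]) cube([75, 1517, 23]);
translate([1564, 399, 322]) cube([75, 1517, 23]);
translate([1733, 399, 322]) cube([75, 1517, 23]);
translate([1902, 399, 322]) cube([75, 1517, 23]);
translate([2071, 399, 322]) cube([75, 1517, 23]);
translate([2240, 399, 322]) cube([75, 1517, 23]);


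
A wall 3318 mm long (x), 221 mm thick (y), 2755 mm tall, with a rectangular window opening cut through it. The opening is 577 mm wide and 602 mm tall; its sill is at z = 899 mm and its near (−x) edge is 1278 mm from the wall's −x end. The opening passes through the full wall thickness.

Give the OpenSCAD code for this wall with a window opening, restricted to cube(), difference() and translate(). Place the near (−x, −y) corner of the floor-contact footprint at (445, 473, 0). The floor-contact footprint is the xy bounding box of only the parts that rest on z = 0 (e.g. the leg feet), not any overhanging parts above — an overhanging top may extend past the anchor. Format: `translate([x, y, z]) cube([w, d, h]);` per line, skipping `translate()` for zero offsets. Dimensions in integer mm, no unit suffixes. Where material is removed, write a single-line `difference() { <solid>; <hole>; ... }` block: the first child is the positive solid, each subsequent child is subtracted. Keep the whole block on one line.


difference() { translate([445, 473, 0]) cube([3318, 221, 2755]); translate([1723, 473, 899]) cube([577, 221, 602]); }


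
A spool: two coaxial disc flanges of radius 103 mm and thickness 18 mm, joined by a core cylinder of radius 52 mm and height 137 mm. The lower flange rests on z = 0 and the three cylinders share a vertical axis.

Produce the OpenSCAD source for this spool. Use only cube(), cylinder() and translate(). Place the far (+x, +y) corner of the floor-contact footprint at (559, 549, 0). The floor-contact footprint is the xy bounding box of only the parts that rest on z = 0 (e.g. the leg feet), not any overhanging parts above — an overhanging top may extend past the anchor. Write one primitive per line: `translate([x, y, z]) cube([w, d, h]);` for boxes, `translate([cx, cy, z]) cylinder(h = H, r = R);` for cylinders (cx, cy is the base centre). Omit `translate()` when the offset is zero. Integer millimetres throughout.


translate([456, 446, 0]) cylinder(h = 18, r = 103);
translate([456, 446, 18]) cylinder(h = 137, r = 52);
translate([456, 446, 155]) cylinder(h = 18, r = 103);


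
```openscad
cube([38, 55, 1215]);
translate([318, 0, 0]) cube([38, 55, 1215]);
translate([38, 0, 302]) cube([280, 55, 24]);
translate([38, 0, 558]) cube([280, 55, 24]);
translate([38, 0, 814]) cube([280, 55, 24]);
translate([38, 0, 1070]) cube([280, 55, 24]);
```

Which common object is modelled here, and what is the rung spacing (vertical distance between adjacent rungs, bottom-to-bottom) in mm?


A ladder. The rung spacing is 256 mm.

Two tall 38×55 posts with 4 short bars between them — a ladder. Adjacent rungs sit at z = 302 and z = 558, so the spacing is 558 − 302 = 256 mm.


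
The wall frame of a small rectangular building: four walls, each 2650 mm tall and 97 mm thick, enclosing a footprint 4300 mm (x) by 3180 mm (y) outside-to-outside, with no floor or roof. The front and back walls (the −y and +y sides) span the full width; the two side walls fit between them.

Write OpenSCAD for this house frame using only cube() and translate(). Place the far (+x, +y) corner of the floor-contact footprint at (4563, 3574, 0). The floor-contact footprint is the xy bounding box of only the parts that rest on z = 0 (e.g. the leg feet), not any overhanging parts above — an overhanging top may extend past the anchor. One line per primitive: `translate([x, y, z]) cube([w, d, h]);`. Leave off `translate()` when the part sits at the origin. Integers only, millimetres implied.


translate([263, 394, 0]) cube([4300, 97, 2650]);
translate([263, 3477, 0]) cube([4300, 97, 2650]);
translate([263, 491, 0]) cube([97, 2986, 2650]);
translate([4466, 491, 0]) cube([97, 2986, 2650]);


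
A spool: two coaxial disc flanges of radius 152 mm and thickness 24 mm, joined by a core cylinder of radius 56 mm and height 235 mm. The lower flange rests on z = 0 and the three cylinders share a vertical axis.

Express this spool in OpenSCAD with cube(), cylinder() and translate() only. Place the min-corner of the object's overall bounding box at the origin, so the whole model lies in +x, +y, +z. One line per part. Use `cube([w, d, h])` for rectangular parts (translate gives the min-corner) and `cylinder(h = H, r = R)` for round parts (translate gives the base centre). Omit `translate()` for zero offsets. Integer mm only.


translate([152, 152, 0]) cylinder(h = 24, r = 152);
translate([152, 152, 24]) cylinder(h = 235, r = 56);
translate([152, 152, 259]) cylinder(h = 24, r = 152);


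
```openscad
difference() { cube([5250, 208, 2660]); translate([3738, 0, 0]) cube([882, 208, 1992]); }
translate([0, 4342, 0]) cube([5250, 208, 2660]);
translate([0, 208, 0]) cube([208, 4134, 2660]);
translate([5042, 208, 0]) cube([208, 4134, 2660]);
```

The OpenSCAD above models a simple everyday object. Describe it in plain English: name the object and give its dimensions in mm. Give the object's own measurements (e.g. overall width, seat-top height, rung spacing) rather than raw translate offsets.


A single room: four walls, each 2660 mm tall and 208 mm thick, enclosing an outside footprint 5250×4550 mm (x × y), no floor or roof. The front and back walls (−y and +y sides) run the full x-width; the side walls fit between their inner faces. A door opening 882 mm wide and 1992 mm tall is cut through the front wall from the floor up, its −x edge 3738 mm from the wall's −x end.


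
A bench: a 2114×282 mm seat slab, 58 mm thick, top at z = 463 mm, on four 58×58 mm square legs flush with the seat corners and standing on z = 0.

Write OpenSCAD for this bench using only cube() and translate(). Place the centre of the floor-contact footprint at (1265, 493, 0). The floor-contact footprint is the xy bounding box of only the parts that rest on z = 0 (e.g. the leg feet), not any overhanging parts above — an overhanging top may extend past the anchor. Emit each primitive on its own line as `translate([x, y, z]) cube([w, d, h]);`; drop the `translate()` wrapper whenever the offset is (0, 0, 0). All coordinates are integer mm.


translate([208, 352, 405]) cube([2114, 282, 58]);
translate([208, 352, 0]) cube([58, 58, 405]);
translate([208, 576, 0]) cube([58, 58, 405]);
translate([2264, 352, 0]) cube([58, 58, 405]);
translate([2264, 576, 0]) cube([58, 58, 405]);


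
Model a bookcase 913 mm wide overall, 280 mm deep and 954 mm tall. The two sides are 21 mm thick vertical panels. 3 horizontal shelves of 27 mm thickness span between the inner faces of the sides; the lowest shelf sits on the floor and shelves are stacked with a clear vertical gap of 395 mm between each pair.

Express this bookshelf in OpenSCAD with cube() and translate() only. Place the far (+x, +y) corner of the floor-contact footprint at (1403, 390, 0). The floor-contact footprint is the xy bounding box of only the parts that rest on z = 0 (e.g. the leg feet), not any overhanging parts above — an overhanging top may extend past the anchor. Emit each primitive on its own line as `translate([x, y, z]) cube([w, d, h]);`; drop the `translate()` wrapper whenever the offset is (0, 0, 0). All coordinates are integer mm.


translate([490, 110, 0]) cube([21, 280, 954]);
translate([1382, 110, 0]) cube([21, 280, 954]);
translate([511, 110, 0]) cube([871, 280, 27]);
translate([511, 110, 422]) cube([871, 280, 27]);
translate([511, 110, 844]) cube([871, 280, 27]);


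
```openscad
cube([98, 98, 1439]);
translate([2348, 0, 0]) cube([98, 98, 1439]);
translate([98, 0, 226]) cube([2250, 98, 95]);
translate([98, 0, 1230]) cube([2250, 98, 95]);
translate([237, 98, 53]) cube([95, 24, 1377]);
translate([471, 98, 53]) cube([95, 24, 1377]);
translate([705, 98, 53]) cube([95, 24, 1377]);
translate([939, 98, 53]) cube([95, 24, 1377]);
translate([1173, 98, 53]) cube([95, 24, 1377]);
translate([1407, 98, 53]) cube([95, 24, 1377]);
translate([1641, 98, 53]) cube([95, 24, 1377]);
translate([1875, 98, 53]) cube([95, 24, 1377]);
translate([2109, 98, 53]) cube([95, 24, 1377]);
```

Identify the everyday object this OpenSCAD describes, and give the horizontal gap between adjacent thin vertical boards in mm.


A fence section. The picket gap is 139 mm.

Two posts, two rails, 9 pickets — a fence section. Span 2250 mm holds 9 pickets of 95 mm with 10 equal gaps: ⌊(2250 − 9·95) / 10⌋ = 139 mm.


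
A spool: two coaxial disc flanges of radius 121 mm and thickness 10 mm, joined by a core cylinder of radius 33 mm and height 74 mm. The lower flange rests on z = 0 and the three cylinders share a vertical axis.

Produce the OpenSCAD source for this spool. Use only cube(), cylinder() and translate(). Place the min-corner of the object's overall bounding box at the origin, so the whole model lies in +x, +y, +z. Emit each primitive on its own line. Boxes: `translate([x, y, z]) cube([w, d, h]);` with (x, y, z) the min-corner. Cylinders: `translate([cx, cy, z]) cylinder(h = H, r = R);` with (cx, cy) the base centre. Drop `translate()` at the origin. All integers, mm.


translate([121, 121, 0]) cylinder(h = 10, r = 121);
translate([121, 121, 10]) cylinder(h = 74, r = 33);
translate([121, 121, 84]) cylinder(h = 10, r = 121);


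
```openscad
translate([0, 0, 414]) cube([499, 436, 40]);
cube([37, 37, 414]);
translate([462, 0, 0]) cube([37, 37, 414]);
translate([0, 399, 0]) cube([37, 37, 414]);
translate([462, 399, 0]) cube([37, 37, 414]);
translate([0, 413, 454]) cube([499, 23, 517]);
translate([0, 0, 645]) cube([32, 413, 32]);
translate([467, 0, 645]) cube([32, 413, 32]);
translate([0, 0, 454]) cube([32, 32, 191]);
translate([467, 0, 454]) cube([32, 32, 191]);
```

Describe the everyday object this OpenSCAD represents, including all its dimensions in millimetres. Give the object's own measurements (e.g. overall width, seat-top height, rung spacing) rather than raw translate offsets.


A chair. The seat is a 499×436×40 mm slab with its top at z = 454 mm, on four 37×37 mm corner legs (flush with the seat edges, standing on z = 0). A flat backrest 23 mm thick, 517 mm tall, spans the full seat width and rises from the seat top along its +y edge, rear face flush with the rear of the seat. Two armrests of 32×32 mm section run along each side from the seat's front edge to the front of the backrest, top faces 223 mm above the seat top and outer faces flush with the seat's x-edges; a 32×32 mm post under the front of each armrest stands on the seat at the front corner.


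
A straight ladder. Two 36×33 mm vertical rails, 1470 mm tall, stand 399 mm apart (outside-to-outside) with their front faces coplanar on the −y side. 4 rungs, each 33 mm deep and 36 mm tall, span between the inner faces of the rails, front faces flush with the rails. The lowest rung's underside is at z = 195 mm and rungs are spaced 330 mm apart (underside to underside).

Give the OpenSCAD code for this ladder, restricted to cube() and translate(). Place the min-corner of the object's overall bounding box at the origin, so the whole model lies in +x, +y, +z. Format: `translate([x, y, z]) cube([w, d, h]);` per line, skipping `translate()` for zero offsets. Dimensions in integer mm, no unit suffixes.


cube([36, 33, 1470]);
translate([363, 0, 0]) cube([36, 33, 1470]);
translate([36, 0, 195]) cube([327, 33, 36]);
translate([36, 0, 525]) cube([327, 33, 36]);
translate([36, 0, 855]) cube([327, 33, 36]);
translate([36, 0, 1185]) cube([327, 33, 36]);


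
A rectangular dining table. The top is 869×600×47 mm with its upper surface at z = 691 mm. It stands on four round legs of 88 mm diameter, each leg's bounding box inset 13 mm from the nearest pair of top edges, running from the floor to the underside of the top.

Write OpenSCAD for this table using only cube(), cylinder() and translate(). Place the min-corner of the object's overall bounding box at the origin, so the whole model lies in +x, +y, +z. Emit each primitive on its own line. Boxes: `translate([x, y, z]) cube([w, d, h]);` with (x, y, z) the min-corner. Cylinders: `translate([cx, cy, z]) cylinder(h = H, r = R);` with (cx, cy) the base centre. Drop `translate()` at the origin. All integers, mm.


translate([0, 0, 644]) cube([869, 600, 47]);
translate([57, 57, 0]) cylinder(h = 644, r = 44);
translate([812, 57, 0]) cylinder(h = 644, r = 44);
translate([57, 543, 0]) cylinder(h = 644, r = 44);
translate([812, 543, 0]) cylinder(h = 644, r = 44);


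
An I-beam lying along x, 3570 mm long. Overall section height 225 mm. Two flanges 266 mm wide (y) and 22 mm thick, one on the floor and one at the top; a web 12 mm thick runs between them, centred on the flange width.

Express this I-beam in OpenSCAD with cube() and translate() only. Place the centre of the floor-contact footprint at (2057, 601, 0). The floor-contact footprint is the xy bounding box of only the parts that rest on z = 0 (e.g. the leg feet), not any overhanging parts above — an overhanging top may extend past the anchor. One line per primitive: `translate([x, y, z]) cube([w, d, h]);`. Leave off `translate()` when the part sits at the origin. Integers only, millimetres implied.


translate([272, 468, 0]) cube([3570, 266, 22]);
translate([272, 595, 22]) cube([3570, 12, 181]);
translate([272, 468, 203]) cube([3570, 266, 22]);


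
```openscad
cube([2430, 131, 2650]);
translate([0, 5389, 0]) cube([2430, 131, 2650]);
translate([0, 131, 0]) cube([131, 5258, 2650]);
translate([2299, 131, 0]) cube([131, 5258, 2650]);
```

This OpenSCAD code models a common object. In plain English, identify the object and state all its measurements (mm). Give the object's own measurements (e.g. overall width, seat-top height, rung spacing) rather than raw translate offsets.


The wall frame of a small rectangular building: four walls, each 2650 mm tall and 131 mm thick, enclosing a footprint 2430 mm (x) by 5520 mm (y) outside-to-outside, with no floor or roof. The front and back walls (the −y and +y sides) span the full width; the two side walls fit between them.


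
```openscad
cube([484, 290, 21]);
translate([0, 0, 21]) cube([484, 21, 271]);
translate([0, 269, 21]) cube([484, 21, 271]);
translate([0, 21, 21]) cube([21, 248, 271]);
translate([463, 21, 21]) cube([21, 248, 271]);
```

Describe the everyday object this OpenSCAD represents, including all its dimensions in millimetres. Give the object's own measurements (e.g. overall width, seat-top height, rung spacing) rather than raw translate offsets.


An open-topped rectangular box: outside dimensions 484×290×292 mm, with a uniform wall and base thickness of 21 mm. The base is a full 484×290 slab on the floor; four walls sit on top of the base. The front and back walls (the −y and +y sides) span the full width; the two side walls fit between them.


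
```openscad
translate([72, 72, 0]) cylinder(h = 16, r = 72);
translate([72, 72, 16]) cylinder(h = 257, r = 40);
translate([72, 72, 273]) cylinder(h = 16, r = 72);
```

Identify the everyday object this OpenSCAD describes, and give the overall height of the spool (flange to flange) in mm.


A spool. The overall height is 289 mm.

Three coaxial cylinders, large–small–large — a spool. Two 16 mm flanges and a 257 mm core give 16 + 257 + 16 = 289 mm.


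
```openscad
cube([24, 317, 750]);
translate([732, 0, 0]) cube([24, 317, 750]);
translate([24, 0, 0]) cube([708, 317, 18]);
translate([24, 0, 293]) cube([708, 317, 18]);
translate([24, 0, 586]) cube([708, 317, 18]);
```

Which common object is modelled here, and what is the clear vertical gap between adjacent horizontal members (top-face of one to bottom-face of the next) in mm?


A bookshelf. The clear shelf gap is 275 mm.

Two tall side panels with 3 horizontal boards between them — a bookshelf. The first two shelf undersides are at z = 0 and z = 293; with shelf thickness 18, the clear gap is 293 − 0 − 18 = 275 mm.


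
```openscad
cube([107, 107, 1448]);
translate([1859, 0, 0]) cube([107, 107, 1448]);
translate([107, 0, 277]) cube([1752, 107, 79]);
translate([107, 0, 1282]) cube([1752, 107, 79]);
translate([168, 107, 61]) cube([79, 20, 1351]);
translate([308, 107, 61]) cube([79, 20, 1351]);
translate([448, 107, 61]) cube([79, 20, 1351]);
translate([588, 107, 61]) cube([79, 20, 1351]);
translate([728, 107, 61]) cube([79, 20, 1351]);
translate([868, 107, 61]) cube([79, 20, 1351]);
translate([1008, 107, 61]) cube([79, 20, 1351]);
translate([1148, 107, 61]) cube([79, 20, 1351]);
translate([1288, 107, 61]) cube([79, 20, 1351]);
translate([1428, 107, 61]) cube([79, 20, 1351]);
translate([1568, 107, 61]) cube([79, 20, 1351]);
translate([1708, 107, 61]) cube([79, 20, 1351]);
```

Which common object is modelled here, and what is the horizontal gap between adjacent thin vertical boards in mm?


A fence section. The picket gap is 61 mm.

Two posts, two rails, 12 pickets — a fence section. Span 1752 mm holds 12 pickets of 79 mm with 13 equal gaps: ⌊(1752 − 12·79) / 13⌋ = 61 mm.


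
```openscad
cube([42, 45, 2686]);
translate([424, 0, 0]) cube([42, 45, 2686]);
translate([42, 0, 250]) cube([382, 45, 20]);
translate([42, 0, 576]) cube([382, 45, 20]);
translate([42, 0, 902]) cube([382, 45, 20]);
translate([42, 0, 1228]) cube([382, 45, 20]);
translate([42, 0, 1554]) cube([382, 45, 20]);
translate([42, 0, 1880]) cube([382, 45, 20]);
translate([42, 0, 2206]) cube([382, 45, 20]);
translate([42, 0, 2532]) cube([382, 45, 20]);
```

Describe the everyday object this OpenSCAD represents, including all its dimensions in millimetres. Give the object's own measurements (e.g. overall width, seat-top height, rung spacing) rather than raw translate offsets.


A straight ladder. Two 42×45 mm vertical rails, 2686 mm tall, stand 466 mm apart (outside-to-outside) with their front faces coplanar on the −y side. 8 rungs, each 45 mm deep and 20 mm tall, span between the inner faces of the rails, front faces flush with the rails. The lowest rung's underside is at z = 250 mm and rungs are spaced 326 mm apart (underside to underside).


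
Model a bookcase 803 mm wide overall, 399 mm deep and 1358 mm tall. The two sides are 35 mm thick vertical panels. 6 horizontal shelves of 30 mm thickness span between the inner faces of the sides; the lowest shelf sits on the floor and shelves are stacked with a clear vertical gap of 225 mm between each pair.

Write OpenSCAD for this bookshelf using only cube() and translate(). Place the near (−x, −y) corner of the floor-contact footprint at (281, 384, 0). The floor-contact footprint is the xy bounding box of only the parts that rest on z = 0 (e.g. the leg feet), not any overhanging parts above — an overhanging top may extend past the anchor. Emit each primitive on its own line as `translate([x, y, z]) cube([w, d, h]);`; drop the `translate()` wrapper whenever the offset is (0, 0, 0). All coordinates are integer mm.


translate([281, 384, 0]) cube([35, 399, 1358]);
translate([1049, 384, 0]) cube([35, 399, 1358]);
translate([316, 384, 0]) cube([733, 399, 30]);
translate([316, 384, 255]) cube([733, 399, 30]);
translate([316, 384, 510]) cube([733, 399, 30]);
translate([316, 384, 765]) cube([733, 399, 30]);
translate([316, 384, 1020]) cube([733, 399, 30]);
translate([316, 384, 1275]) cube([733, 399, 30]);


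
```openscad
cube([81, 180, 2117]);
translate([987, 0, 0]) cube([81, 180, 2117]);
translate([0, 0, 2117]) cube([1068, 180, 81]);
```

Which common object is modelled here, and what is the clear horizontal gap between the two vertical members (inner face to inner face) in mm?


A door frame. The clear opening width is 906 mm.

Two 2117 mm tall posts with a header on top — a door frame. The left jamb is 81 mm wide at x = 0; the right jamb starts at x = 987. The clear opening is 987 − 81 = 906 mm.


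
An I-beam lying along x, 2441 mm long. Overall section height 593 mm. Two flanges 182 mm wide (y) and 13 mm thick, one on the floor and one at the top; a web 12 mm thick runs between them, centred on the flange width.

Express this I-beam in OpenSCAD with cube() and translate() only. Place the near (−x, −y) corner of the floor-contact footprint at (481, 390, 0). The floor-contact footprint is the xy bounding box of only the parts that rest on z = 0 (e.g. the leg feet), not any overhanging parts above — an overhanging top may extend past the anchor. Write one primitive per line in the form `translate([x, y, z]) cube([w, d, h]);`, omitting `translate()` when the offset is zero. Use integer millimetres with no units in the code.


translate([481, 390, 0]) cube([2441, 182, 13]);
translate([481, 475, 13]) cube([2441, 12, 567]);
translate([481, 390, 580]) cube([2441, 182, 13]);


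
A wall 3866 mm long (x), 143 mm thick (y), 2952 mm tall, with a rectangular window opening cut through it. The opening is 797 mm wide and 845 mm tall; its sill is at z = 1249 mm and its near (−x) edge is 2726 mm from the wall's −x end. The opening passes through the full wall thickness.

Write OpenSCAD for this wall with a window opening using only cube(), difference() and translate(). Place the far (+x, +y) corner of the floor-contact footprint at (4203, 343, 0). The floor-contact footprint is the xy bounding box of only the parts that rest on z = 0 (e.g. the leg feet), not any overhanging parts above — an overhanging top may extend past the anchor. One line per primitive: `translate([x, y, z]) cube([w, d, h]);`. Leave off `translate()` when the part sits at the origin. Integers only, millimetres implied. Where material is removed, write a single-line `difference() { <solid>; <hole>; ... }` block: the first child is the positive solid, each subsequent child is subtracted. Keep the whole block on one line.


difference() { translate([337, 200, 0]) cube([3866, 143, 2952]); translate([3063, 200, 1249]) cube([797, 143, 845]); }


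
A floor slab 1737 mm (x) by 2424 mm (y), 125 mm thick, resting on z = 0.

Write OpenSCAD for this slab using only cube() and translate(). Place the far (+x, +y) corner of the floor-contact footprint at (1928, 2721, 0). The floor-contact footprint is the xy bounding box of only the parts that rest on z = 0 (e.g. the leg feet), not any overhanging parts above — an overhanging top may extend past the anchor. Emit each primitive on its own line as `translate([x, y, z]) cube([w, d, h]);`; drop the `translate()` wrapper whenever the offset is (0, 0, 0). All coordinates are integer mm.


translate([191, 297, 0]) cube([1737, 2424, 125]);


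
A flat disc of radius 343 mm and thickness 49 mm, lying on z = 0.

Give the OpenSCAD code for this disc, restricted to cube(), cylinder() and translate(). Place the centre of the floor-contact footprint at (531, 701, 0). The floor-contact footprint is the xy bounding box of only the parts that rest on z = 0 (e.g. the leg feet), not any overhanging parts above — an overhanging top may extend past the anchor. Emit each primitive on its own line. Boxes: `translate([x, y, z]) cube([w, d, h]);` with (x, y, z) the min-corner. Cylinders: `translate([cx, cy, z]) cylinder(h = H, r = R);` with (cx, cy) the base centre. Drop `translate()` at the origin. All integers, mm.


translate([531, 701, 0]) cylinder(h = 49, r = 343);


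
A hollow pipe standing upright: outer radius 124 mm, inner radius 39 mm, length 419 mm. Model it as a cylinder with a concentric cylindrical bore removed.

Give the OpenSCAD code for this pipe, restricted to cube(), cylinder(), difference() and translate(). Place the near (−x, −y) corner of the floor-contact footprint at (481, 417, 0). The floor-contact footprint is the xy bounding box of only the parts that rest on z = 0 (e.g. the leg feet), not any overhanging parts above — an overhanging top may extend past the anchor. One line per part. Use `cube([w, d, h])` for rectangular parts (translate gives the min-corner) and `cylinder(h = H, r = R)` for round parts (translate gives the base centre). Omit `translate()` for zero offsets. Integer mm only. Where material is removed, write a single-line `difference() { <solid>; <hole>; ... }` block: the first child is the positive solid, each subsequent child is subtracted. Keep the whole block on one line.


difference() { translate([605, 541, 0]) cylinder(h = 419, r = 124); translate([605, 541, 0]) cylinder(h = 419, r = 39); }


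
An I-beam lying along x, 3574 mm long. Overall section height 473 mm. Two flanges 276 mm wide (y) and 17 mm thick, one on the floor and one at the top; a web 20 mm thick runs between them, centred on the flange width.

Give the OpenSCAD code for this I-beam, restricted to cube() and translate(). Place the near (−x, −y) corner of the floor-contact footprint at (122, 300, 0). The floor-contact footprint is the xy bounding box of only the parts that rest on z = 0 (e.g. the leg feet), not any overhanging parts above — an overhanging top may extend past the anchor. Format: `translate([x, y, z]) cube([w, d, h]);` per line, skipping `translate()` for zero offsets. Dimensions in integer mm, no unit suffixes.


translate([122, 300, 0]) cube([3574, 276, 17]);
translate([122, 428, 17]) cube([3574, 20, 439]);
translate([122, 300, 456]) cube([3574, 276, 17]);


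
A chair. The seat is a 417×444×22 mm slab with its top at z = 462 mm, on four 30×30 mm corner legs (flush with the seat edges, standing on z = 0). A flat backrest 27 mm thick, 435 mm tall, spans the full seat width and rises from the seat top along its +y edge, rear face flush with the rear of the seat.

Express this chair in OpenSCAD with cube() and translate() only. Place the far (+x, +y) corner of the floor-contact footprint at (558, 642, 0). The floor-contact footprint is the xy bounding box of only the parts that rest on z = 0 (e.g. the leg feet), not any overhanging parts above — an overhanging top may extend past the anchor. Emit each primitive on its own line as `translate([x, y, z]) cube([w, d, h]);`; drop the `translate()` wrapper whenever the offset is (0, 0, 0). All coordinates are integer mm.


// leg_h = 462 - 22 = 440
translate([141, 198, 440]) cube([417, 444, 22]);
translate([141, 198, 0]) cube([30, 30, 440]);
translate([528, 198, 0]) cube([30, 30, 440]);
translate([141, 612, 0]) cube([30, 30, 440]);
translate([528, 612, 0]) cube([30, 30, 440]);
translate([141, 615, 462]) cube([417, 27, 435]);


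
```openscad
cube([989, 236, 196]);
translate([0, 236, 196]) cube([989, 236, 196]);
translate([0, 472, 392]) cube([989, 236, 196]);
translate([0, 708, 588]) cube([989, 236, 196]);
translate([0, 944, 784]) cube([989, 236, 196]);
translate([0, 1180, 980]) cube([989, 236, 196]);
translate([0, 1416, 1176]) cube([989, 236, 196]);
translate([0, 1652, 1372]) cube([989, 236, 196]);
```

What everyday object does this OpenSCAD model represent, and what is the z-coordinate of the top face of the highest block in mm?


A staircase. The total rise is 1568 mm.

8 identical blocks, each offset up and back from the previous — a staircase. Each step is 196 mm tall and there are 8 of them, so the total rise is 8 × 196 = 1568 mm.


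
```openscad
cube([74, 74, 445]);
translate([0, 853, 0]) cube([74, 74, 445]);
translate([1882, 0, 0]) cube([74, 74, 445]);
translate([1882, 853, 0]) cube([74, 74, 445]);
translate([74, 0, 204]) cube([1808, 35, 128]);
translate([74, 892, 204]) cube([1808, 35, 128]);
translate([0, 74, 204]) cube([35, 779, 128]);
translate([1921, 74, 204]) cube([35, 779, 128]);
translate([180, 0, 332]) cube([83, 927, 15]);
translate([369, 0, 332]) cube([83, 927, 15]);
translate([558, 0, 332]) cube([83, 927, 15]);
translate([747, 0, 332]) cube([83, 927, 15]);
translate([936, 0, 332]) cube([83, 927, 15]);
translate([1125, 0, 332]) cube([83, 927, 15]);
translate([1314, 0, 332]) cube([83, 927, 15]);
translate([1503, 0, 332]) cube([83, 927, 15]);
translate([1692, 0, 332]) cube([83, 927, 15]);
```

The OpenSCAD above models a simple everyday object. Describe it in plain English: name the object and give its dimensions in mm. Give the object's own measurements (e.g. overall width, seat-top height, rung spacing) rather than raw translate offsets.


A bed frame 1956 mm long (x) by 927 mm wide (y). Four 74×74 mm corner posts, 445 mm tall, at the corners of the footprint. Four rails of 35 mm thickness and 128 mm height run between adjacent posts with their undersides at z = 204 mm, their outer faces flush with the outside of the frame (the two x-running rails run between the posts' inner faces; the two y-running rails run between the posts' inner faces). 9 slats, each 83 mm wide (x) and 15 mm thick, lie across the top of the two x-running rails, running the full 927 mm width of the frame in y; along x they sit between the end posts with a 106 mm gap after the −x posts and between neighbouring slats, leaving 107 mm before the +x posts.


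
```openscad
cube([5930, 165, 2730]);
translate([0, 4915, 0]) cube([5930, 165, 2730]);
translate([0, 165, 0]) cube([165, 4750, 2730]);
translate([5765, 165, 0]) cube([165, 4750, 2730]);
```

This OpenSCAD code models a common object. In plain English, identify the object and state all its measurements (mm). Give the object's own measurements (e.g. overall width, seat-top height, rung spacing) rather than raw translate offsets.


The wall frame of a small rectangular building: four walls, each 2730 mm tall and 165 mm thick, enclosing a footprint 5930 mm (x) by 5080 mm (y) outside-to-outside, with no floor or roof. The front and back walls (the −y and +y sides) span the full width; the two side walls fit between them.


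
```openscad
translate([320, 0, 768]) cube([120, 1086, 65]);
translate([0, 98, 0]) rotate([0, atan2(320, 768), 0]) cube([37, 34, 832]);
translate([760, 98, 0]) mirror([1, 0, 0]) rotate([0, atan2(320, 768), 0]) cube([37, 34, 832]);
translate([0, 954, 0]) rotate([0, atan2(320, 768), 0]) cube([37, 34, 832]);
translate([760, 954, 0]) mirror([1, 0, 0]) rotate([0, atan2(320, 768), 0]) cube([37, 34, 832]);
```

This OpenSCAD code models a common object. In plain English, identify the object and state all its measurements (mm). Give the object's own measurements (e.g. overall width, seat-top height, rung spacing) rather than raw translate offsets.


A sawhorse. A 120×1086×65 mm beam (x, y, z) sits on two A-frame leg pairs. Each pair is two raked legs of 37×34 mm section (34 mm along y) splaying symmetrically in x. Each leg rises 768 mm vertically over 320 mm of horizontal reach and is 832 mm long along its own axis. Every leg's outer bottom edge rests on the floor and its outer top edge meets a bottom edge of the beam — the left legs (tilting toward +x) meet the beam's −x bottom edge, the right legs (their mirror images, tilting toward −x) meet its +x bottom edge — so the leg tops tuck under the beam, the beam's underside is 768 mm above the floor, and the feet are 760 mm apart outside-to-outside with the beam centred between them. The two leg pairs are set in 98 mm from either end of the beam.


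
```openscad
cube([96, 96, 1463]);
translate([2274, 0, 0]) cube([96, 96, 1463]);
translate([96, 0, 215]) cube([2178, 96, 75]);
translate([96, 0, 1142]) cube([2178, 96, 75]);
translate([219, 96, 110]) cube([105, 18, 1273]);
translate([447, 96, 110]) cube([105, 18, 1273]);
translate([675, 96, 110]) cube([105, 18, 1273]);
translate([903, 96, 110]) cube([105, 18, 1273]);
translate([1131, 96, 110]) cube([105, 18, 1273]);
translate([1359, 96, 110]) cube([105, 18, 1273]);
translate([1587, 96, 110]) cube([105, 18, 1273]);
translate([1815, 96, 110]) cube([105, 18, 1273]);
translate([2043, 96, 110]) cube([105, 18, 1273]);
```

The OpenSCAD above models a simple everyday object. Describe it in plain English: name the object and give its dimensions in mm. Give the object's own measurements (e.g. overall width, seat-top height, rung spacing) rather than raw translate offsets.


A fence section. Two 96×96 mm posts, 1463 mm tall, stand on the floor with a clear span of 2178 mm between their inner faces. Two horizontal rails of 96×75 mm section span the gap between the posts with their undersides at z = 215 mm and z = 1142 mm, flush with the posts' −y face. 9 pickets, each 105 mm wide, 18 mm thick and 1273 mm tall, are fixed to the +y face of the rails with their bottoms at z = 110 mm, spaced across the span with a 123 mm gap after the −x post and between neighbouring pickets, with 126 mm left before the +x post.


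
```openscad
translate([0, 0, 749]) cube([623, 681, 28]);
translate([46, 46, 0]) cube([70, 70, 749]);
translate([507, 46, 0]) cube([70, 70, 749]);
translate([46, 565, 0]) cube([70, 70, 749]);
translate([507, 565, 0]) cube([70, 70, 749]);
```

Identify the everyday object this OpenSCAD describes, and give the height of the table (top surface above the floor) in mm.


A table. The table height is 777 mm.

A 623×681×28 slab sits at z = 749 on four 70 mm square posts — a table. The top surface is at 749 + 28 = 777 mm.


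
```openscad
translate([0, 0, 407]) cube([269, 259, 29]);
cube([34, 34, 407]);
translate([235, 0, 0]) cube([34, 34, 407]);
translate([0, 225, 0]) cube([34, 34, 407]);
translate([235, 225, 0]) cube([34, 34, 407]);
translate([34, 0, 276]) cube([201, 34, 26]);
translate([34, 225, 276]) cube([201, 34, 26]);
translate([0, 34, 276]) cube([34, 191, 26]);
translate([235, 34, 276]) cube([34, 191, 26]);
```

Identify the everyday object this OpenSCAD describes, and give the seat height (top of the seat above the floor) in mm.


A stool. The seat height is 436 mm.

A 269×259×29 slab at z = 407 on four corner posts — a stool. The seat top is 407 + 29 = 436 mm.


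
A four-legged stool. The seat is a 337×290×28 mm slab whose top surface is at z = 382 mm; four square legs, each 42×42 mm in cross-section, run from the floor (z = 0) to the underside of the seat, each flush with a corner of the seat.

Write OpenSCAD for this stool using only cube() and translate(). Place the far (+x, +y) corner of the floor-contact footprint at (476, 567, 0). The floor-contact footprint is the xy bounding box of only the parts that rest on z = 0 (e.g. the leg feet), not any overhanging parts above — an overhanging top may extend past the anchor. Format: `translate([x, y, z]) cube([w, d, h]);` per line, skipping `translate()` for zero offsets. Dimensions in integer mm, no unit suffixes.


translate([139, 277, 354]) cube([337, 290, 28]);
translate([139, 277, 0]) cube([42, 42, 354]);
translate([434, 277, 0]) cube([42, 42, 354]);
translate([139, 525, 0]) cube([42, 42, 354]);
translate([434, 525, 0]) cube([42, 42, 354]);


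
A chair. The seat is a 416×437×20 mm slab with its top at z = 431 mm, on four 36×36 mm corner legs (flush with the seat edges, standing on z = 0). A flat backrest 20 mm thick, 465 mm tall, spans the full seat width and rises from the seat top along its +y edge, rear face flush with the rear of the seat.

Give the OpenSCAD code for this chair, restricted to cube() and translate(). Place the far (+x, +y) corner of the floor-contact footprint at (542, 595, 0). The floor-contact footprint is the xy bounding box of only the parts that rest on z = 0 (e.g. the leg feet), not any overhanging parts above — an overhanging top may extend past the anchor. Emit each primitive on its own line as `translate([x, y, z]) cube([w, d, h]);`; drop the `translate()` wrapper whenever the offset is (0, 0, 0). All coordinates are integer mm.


// leg_h = 431 - 20 = 411
translate([126, 158, 411]) cube([416, 437, 20]);
translate([126, 158, 0]) cube([36, 36, 411]);
translate([506, 158, 0]) cube([36, 36, 411]);
translate([126, 559, 0]) cube([36, 36, 411]);
translate([506, 559, 0]) cube([36, 36, 411]);
translate([126, 575, 431]) cube([416, 20, 465]);


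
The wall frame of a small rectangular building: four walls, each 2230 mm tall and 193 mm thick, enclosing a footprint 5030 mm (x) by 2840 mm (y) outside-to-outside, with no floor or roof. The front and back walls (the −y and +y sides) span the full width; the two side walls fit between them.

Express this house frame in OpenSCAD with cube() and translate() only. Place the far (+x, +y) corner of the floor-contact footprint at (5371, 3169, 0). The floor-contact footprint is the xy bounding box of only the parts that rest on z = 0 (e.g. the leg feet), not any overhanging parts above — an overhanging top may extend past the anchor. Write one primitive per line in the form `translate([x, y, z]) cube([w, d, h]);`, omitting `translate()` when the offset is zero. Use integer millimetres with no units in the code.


translate([341, 329, 0]) cube([5030, 193, 2230]);
translate([341, 2976, 0]) cube([5030, 193, 2230]);
translate([341, 522, 0]) cube([193, 2454, 2230]);
translate([5178, 522, 0]) cube([193, 2454, 2230]);


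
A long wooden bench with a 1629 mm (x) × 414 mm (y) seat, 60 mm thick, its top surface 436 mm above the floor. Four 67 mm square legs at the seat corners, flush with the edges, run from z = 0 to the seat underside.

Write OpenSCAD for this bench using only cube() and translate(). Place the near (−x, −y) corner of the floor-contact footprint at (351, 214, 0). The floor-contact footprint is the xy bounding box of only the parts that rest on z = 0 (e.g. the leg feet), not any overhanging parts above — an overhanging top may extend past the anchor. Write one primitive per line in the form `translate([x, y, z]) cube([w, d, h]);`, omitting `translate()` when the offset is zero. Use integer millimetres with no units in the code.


// leg_h = 436 − 60 = 376
translate([351, 214, 376]) cube([1629, 414, 60]);
translate([351, 214, 0]) cube([67, 67, 376]);
translate([351, 561, 0]) cube([67, 67, 376]);
translate([1913, 214, 0]) cube([67, 67, 376]);
translate([1913, 561, 0]) cube([67, 67, 376]);


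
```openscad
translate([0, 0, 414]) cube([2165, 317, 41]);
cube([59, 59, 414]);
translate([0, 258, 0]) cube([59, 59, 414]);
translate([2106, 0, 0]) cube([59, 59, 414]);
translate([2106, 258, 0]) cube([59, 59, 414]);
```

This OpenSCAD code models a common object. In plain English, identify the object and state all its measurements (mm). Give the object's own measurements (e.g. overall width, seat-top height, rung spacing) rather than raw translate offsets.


A bench: a 2165×317 mm seat slab, 41 mm thick, top at z = 455 mm, on four 59×59 mm square legs flush with the seat corners and standing on z = 0.
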